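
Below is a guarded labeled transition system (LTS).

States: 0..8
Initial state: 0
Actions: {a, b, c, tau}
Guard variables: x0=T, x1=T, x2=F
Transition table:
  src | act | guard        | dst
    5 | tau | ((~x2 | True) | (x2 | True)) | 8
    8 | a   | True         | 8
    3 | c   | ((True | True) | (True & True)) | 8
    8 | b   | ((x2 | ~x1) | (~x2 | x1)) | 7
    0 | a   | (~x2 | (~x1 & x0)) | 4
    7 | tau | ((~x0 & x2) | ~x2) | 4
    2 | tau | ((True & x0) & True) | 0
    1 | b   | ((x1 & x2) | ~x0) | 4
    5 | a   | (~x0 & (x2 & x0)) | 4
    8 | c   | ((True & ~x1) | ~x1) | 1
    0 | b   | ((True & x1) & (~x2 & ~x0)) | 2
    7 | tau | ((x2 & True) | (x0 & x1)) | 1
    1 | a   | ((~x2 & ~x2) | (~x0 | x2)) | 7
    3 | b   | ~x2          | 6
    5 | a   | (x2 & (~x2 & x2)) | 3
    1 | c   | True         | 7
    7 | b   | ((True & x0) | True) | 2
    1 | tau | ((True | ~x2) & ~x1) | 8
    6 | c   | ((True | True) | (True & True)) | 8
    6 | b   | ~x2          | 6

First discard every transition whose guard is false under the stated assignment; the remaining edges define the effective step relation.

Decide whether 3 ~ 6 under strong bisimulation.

Refine partition for ~:
  round 0: {{0,1,2,3,4,5,6,7,8}}
  round 1: {{0},{1},{2,5},{3,6},{4},{7},{8}}
  round 2: {{0},{1},{2},{3,6},{4},{5},{7},{8}}
Fixed point at round 3; 8 class(es).
class of 3: {3,6}; class of 6: {3,6}

Answer: BISIMILAR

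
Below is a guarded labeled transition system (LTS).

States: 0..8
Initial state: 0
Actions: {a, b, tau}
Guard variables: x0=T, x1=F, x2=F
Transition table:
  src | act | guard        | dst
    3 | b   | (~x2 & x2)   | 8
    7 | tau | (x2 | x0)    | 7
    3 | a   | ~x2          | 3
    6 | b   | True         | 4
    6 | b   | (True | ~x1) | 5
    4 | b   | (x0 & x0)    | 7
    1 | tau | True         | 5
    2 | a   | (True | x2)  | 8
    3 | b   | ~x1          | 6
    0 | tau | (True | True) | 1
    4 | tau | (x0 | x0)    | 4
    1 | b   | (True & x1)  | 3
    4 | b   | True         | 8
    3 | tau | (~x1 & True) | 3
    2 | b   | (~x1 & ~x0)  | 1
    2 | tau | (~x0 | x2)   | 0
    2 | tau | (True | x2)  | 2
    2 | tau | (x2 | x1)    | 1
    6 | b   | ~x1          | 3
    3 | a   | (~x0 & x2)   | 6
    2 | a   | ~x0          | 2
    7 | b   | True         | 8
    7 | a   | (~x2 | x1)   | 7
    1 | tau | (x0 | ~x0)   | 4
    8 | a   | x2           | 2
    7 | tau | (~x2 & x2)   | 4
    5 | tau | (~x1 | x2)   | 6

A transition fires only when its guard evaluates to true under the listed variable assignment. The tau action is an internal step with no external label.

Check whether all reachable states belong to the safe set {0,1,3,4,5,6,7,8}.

Answer: INVARIANT HOLDS

Trace:
Safe = {0,1,3,4,5,6,7,8}
Reach set: {0,1,3,4,5,6,7,8}
  0: ✓
  1: ✓
  3: ✓
  4: ✓
  5: ✓
  6: ✓
  7: ✓
  8: ✓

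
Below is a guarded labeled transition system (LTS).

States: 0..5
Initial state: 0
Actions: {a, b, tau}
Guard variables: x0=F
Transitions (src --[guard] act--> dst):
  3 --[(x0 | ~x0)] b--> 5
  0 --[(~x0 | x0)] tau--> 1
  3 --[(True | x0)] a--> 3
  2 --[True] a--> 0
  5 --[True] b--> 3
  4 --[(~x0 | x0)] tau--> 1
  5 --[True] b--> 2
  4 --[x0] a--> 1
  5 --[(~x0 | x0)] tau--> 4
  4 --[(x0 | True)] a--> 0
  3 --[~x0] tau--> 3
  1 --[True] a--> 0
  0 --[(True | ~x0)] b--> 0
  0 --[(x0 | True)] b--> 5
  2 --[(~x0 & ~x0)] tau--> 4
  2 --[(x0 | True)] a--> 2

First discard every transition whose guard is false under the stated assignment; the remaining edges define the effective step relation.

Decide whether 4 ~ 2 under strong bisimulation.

Compute ~ classes (split until stable):
  round 0: {{0,1,2,3,4,5}}
  round 1: {{0,5},{1},{2,4},{3}}
  round 2: {{0},{1},{2},{3},{4},{5}}
6 equivalence class(es) (converged in 3)
[4]={4}  [2]={2}

Answer: NOT BISIMILAR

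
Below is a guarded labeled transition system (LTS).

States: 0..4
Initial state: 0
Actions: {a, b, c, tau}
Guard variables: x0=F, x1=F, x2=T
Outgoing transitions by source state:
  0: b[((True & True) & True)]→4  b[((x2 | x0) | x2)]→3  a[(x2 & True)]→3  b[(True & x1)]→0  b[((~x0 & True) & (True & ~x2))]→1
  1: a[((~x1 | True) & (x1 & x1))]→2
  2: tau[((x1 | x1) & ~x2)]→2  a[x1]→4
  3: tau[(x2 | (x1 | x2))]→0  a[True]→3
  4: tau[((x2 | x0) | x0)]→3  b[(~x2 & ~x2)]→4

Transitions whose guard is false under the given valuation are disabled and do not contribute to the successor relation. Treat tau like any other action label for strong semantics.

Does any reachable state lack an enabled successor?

Reachable = {0,3,4}
  0: a→3  b→3  b→4  [3 exit(s)]
  3: a→3  tau→0  [2 exit(s)]
  4: tau→3  [1 exit(s)]

Answer: DEADLOCK-FREE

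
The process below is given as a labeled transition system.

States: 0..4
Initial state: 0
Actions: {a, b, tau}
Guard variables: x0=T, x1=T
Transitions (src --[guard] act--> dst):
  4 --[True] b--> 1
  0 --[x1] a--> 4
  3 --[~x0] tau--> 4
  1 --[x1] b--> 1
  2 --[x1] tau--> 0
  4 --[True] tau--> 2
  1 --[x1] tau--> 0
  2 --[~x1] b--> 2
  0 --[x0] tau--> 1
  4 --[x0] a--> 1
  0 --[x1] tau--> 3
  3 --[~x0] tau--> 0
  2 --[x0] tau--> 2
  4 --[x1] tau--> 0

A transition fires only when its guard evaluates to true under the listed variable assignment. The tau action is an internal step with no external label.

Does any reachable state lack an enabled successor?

Answer: DEADLOCK at state 3

Trace:
R = {0,1,2,3,4}
  0: a→4  tau→1  tau→3  [deg 3]
  1: b→1  tau→0  [deg 2]
  2: tau→0  tau→2  [deg 2]
  3: ∅  [deadlock]
  4: a→1  b→1  tau→0  tau→2  [deg 4]
trace reaching 3: tau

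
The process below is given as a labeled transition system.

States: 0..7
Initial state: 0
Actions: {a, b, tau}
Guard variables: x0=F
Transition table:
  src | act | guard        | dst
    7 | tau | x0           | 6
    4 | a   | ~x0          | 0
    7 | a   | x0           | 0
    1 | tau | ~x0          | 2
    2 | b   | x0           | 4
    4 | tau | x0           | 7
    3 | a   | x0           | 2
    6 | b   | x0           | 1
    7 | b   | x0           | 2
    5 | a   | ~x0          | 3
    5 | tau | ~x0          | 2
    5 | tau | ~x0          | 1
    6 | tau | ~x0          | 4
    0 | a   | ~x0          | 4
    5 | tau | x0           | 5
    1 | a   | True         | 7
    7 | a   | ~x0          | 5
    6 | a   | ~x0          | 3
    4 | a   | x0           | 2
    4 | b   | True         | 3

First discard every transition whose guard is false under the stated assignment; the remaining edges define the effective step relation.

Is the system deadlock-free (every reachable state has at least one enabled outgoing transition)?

Answer: DEADLOCK at state 3

Working:
R = {0,3,4}
  0: a→4  [1 out]
  3: ∅  [deadlock]
  4: a→0  b→3  [2 out]
trace reaching 3: a·b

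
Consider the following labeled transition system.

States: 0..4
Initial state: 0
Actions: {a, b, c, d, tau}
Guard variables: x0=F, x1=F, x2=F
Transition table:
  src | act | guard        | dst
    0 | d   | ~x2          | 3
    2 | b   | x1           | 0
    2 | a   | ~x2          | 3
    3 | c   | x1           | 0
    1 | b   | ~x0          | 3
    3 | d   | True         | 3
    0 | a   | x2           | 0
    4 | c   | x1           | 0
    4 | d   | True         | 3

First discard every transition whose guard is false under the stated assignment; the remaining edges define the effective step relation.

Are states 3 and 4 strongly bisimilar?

Answer: BISIMILAR

Trace:
Bisimulation quotient by refinement:
  round 0: {{0,1,2,3,4}}
  round 1: {{0,3,4},{1},{2}}
3 equivalence class(es) (converged in 2)
[3]={0,3,4}  [4]={0,3,4}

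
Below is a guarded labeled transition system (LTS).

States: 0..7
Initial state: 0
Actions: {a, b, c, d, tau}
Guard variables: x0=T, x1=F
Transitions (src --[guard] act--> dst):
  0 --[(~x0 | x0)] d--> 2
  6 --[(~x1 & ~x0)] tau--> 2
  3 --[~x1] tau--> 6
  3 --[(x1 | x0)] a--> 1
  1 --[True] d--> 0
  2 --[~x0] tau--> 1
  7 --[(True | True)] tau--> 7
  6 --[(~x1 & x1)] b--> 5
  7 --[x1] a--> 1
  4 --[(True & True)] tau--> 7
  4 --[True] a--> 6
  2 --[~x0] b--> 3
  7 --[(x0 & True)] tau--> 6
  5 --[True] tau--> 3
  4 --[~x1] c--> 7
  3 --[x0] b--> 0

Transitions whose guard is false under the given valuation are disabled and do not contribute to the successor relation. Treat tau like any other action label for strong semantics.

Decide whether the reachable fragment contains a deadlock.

Answer: DEADLOCK at state 2

Working:
Reach set: {0,2}
  0: d→2  [deg 1]
  2: ∅  [deadlock]
trace reaching 2: d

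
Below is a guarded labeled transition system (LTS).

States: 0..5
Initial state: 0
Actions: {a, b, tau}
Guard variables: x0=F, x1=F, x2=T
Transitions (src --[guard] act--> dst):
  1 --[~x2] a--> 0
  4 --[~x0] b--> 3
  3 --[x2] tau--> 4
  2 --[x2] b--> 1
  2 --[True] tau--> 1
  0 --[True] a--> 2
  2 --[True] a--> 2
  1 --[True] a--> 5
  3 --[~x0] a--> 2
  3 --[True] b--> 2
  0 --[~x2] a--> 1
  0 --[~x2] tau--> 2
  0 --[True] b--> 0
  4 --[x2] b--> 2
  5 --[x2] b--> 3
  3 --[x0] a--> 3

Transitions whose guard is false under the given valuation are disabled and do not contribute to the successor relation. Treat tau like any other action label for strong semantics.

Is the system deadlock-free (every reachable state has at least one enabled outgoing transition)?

Reach set: {0,1,2,3,4,5}
  0: a→2  b→0  [2 out]
  1: a→5  [1 out]
  2: a→2  b→1  tau→1  [3 out]
  3: a→2  b→2  tau→4  [3 out]
  4: b→2  b→3  [2 out]
  5: b→3  [1 out]

Answer: DEADLOCK-FREE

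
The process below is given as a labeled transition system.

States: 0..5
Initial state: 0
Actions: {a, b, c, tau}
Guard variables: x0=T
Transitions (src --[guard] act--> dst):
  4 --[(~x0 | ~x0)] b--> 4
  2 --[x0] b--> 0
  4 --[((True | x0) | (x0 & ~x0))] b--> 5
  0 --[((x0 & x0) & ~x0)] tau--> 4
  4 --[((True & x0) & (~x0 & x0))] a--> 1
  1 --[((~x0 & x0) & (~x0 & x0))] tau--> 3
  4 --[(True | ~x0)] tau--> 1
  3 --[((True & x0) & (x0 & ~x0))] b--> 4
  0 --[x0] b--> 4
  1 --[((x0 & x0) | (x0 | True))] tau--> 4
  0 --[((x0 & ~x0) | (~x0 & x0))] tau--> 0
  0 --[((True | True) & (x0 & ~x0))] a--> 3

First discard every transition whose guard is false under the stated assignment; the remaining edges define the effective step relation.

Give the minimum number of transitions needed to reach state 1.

Breadth-first toward 1:
  Layer 0: {0}
  Layer 1: {4}
  Layer 2: {1,5}
1 enters at depth 2; path b·tau

Answer: 2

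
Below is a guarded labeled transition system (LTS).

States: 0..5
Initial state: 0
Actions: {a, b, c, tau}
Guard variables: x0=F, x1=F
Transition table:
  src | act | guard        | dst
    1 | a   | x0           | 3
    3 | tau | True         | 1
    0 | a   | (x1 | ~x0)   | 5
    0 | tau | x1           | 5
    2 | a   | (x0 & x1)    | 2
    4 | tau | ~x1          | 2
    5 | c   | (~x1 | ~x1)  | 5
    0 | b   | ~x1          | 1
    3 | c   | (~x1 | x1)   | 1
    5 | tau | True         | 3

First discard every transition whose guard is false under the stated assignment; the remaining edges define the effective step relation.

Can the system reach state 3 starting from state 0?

7 transition(s) survive guard evaluation.
depth 0: {0}
depth 1: {1,5}  cumulative {0,1,5}
depth 2: {3}  cumulative {0,1,3,5}
R = {0,1,3,5}
witness 3: a·tau

Answer: REACHABLE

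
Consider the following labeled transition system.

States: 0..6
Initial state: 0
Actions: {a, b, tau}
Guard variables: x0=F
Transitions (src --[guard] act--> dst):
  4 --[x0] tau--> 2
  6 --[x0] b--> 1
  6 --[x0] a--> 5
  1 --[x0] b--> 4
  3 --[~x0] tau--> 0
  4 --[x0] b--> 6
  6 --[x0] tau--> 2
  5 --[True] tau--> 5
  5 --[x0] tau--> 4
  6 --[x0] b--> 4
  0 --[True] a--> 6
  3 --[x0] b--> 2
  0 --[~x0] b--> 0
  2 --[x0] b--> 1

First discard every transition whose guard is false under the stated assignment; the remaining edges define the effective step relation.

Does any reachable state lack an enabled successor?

Answer: DEADLOCK at state 6

Working:
Reach set: {0,6}
  0: a→6  b→0  [2 exit(s)]
  6: ∅  [STUCK]
witness 6: a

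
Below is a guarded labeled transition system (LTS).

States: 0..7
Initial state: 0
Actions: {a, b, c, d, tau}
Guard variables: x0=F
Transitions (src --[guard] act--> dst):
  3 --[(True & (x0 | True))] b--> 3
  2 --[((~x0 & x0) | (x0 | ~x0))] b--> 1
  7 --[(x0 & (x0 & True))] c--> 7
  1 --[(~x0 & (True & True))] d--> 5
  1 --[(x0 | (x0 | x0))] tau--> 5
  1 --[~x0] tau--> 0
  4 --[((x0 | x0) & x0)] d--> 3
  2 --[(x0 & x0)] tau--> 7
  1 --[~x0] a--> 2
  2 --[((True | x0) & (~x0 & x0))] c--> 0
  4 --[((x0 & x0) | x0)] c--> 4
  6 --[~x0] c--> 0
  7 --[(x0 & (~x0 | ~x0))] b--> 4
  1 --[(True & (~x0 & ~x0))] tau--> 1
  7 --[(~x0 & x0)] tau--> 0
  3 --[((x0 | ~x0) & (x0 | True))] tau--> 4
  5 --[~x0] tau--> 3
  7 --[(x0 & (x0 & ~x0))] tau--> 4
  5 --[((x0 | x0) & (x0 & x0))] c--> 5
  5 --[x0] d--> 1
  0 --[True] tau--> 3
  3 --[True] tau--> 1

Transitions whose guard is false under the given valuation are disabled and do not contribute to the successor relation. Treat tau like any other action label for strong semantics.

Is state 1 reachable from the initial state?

Guard filter leaves 11 enabled edge(s).
Layer 0: {0}
Layer 1: {3}  now seen {0,3}
Layer 2: {1,4}  now seen {0,1,3,4}
Layer 3: {2,5}  now seen {0,1,2,3,4,5}
Reach set: {0,1,2,3,4,5}
Path to 1: tau·tau

Answer: REACHABLE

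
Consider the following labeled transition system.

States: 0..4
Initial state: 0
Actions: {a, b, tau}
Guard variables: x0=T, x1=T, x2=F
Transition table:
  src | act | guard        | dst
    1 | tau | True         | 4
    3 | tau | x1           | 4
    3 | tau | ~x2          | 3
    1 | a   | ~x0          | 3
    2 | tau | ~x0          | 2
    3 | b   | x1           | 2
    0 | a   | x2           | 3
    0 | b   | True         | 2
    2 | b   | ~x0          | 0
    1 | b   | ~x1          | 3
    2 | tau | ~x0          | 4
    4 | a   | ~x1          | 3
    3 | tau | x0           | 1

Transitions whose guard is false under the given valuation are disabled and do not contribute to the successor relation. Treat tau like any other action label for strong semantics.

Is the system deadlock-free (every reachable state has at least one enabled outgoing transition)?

Answer: DEADLOCK at state 2

Working:
Reach set: {0,2}
  0: b→2  [deg 1]
  2: ∅  [STUCK]
Path to 2: b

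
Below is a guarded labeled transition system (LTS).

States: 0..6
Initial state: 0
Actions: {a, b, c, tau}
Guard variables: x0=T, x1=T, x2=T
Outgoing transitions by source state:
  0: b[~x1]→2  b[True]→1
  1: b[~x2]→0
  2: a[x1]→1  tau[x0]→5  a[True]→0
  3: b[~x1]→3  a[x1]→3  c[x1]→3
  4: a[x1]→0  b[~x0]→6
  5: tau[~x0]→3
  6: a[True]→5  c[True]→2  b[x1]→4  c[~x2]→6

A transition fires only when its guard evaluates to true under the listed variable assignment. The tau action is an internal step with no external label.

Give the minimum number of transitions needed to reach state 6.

Answer: UNREACHABLE

Analysis:
Layered search for 6:
  L0 = {0}
  L1 = {1}
6 never appears.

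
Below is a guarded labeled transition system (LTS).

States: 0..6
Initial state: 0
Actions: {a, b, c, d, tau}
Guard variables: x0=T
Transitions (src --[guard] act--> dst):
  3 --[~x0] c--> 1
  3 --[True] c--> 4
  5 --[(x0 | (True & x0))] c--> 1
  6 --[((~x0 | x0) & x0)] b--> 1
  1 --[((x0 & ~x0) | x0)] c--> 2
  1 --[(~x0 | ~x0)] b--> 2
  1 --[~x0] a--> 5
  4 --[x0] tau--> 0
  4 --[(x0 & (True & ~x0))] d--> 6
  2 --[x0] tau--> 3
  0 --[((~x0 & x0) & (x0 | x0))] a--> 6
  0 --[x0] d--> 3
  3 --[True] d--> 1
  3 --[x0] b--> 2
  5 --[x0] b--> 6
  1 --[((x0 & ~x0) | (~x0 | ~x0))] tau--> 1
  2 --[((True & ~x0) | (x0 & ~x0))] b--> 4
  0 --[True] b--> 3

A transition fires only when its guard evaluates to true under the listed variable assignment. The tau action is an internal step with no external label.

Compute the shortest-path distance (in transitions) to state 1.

Answer: 2

Working:
Breadth-first toward 1:
  L0 = {0}
  L1 = {3}
  L2 = {1,2,4}
depth(1)=2, e.g. b·d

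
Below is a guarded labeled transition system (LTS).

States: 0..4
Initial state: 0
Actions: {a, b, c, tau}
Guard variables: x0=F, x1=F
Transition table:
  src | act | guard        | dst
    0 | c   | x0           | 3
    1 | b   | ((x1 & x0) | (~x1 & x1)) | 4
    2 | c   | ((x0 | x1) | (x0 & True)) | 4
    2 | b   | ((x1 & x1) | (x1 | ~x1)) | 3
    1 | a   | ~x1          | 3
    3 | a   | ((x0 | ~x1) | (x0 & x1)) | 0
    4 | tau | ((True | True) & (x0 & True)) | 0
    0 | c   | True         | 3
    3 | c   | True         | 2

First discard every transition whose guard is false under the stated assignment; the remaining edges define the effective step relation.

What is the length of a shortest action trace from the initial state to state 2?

Answer: 2

Working:
Breadth-first toward 2:
  Layer 0: {0}
  Layer 1: {3}
  Layer 2: {2}
depth(2)=2, e.g. c·c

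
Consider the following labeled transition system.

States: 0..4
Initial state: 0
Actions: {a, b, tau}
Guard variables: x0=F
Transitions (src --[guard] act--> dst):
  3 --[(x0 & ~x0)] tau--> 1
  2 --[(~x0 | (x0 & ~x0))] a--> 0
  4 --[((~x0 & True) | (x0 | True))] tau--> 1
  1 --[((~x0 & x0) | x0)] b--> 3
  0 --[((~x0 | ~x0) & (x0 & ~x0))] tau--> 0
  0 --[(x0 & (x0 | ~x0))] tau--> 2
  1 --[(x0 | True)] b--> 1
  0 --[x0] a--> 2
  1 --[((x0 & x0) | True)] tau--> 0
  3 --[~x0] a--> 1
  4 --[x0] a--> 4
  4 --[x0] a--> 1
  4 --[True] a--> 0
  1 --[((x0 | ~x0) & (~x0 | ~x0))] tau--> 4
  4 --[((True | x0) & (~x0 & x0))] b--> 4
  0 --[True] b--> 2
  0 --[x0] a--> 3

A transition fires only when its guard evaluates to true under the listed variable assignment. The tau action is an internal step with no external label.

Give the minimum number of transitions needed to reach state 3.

Answer: UNREACHABLE

Analysis:
Breadth-first toward 3:
  depth 0: {0}
  depth 1: {2}
3 never appears.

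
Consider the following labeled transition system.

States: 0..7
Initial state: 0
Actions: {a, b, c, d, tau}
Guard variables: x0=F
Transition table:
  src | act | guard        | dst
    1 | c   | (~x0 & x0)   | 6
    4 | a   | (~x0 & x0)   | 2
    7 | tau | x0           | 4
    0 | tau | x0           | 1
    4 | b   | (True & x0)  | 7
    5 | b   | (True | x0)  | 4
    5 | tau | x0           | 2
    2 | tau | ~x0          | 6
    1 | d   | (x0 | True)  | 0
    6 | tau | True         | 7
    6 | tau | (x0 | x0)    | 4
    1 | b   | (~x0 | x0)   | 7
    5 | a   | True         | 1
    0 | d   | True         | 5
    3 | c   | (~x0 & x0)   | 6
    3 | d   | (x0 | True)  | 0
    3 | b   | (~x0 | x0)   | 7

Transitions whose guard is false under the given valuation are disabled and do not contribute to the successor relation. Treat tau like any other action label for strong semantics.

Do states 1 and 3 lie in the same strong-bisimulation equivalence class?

Compute ~ classes (split until stable):
  π0 = {{0,1,2,3,4,5,6,7}}
  π1 = {{0},{1,3},{2,6},{4,7},{5}}
  π2 = {{0},{1,3},{2},{4,7},{5},{6}}
6 equivalence class(es) (converged in 3)
1∈{1,3}, 3∈{1,3}

Answer: BISIMILAR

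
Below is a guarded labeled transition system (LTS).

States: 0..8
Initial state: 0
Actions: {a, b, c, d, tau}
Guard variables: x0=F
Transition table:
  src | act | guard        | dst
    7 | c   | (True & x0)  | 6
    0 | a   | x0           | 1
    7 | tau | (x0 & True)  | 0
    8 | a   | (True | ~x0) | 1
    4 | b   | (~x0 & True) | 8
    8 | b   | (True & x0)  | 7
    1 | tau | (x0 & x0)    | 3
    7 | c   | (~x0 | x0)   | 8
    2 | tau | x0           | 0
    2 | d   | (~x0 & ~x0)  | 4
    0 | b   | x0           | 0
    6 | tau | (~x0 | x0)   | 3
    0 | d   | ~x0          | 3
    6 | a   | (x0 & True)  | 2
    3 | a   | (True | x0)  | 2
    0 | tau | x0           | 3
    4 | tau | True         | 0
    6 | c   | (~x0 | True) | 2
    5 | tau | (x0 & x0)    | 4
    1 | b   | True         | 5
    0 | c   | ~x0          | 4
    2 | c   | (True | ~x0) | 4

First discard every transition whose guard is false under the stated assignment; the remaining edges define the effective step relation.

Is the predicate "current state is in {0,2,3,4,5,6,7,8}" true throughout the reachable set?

Answer: INVARIANT VIOLATED at state 1

Working:
Allowed set {0,2,3,4,5,6,7,8}
Reachable = {0,1,2,3,4,5,8}
  0: ok
  1: VIOLATES
  2: ok
  3: ok
  4: ok
  5: ok
  8: ok
counterexample path to 1: c·b·a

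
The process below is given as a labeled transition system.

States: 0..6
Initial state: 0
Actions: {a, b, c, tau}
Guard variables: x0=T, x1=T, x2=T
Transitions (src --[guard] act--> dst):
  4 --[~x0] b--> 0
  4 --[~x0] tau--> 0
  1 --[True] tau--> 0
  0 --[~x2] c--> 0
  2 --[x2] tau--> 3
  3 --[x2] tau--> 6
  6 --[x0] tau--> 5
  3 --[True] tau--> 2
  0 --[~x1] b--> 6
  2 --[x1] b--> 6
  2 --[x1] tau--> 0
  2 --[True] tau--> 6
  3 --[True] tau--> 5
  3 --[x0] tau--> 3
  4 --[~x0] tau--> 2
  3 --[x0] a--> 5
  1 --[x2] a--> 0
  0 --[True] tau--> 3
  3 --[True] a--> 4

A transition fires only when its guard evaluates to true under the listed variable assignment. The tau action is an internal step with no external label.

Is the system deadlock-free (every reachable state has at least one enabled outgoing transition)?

Answer: DEADLOCK at state 4

Trace:
Reachable = {0,2,3,4,5,6}
  0: tau→3  [1 exit(s)]
  2: b→6  tau→0  tau→3  tau→6  [4 exit(s)]
  3: a→4  a→5  tau→2  tau→3  tau→5  tau→6  [6 exit(s)]
  4: ∅  [no exit]
  5: ∅  [no exit]
  6: tau→5  [1 exit(s)]
trace reaching 4: tau·a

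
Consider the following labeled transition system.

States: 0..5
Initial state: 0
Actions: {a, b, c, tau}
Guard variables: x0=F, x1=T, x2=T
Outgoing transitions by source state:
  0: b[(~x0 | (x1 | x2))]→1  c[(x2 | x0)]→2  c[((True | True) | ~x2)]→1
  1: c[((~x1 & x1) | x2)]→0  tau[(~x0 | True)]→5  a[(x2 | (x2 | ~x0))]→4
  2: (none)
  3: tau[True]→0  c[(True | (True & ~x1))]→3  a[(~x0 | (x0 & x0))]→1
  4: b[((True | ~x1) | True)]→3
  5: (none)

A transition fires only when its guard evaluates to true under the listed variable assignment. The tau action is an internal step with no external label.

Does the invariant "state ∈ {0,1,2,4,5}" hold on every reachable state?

Inv-set: {0,1,2,4,5}
Reach set: {0,1,2,3,4,5}
  0: ok
  1: ok
  2: ok
  3: VIOLATES
  4: ok
  5: ok
witness against invariant: b·a·b → 3

Answer: INVARIANT VIOLATED at state 3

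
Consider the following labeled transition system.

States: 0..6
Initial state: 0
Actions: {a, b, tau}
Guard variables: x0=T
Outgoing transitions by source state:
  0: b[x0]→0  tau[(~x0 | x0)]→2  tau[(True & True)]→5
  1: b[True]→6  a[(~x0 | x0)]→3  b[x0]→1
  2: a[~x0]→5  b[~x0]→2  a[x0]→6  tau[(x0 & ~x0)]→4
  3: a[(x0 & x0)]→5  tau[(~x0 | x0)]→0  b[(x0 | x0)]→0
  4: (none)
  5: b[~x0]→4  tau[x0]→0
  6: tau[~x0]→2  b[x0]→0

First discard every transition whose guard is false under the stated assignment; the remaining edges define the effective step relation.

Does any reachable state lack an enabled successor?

R = {0,2,5,6}
  0: b→0  tau→2  tau→5  [3 out]
  2: a→6  [1 out]
  5: tau→0  [1 out]
  6: b→0  [1 out]

Answer: DEADLOCK-FREE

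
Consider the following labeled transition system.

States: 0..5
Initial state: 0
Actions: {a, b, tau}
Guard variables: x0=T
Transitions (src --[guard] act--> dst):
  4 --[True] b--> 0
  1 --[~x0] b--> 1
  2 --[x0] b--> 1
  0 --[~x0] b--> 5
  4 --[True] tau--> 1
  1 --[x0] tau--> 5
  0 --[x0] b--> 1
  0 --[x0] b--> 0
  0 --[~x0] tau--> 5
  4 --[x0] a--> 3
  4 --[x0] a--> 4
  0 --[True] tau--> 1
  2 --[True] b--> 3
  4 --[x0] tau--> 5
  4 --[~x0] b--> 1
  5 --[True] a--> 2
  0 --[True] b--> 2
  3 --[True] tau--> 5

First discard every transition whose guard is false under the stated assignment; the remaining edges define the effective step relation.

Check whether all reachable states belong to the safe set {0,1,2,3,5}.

Answer: INVARIANT HOLDS

Working:
Allowed set {0,1,2,3,5}
Reach set: {0,1,2,3,5}
  0: safe
  1: safe
  2: safe
  3: safe
  5: safe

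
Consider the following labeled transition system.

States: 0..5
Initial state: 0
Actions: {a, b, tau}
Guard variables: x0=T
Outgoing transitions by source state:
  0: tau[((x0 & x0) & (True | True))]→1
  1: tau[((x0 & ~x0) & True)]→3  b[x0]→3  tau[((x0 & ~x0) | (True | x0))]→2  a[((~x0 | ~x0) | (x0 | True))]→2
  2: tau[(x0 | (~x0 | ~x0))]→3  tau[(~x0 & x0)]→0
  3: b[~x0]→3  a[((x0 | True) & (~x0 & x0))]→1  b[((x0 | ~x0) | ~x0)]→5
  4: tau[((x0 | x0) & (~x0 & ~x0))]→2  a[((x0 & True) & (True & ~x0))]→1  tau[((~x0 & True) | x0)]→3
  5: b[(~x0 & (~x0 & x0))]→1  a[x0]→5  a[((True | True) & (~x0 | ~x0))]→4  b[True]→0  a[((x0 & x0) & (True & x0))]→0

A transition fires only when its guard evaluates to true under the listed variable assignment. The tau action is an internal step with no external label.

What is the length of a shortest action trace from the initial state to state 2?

Answer: 2

Working:
BFS to 2:
  L0 = {0}
  L1 = {1}
  L2 = {2,3}
depth(2)=2, e.g. tau·a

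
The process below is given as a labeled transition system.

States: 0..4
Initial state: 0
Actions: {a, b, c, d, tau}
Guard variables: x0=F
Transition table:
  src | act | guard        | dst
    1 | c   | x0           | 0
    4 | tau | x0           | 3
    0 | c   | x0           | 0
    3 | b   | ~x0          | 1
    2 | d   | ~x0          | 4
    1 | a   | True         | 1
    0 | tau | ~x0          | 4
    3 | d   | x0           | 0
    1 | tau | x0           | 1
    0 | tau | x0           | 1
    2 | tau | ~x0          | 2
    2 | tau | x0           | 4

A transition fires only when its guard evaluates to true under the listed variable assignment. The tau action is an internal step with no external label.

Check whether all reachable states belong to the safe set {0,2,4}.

Allowed set {0,2,4}
Reachable = {0,4}
  0: ok
  4: ok

Answer: INVARIANT HOLDS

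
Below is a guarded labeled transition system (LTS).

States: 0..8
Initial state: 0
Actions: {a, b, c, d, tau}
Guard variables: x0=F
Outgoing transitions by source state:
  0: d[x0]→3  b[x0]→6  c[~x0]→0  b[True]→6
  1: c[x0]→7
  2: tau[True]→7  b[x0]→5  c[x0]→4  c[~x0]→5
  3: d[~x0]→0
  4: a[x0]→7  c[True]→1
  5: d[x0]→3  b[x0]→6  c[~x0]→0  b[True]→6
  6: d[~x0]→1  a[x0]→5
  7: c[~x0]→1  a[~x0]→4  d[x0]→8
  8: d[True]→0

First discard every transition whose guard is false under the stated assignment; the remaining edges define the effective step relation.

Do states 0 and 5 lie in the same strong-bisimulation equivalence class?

Compute ~ classes (split until stable):
  π0 = {{0,1,2,3,4,5,6,7,8}}
  π1 = {{0,5},{1},{2},{3,6,8},{4},{7}}
  π2 = {{0,5},{1},{2},{3,8},{4},{6},{7}}
Fixed point at round 3; 7 class(es).
[0]={0,5}  [5]={0,5}

Answer: BISIMILAR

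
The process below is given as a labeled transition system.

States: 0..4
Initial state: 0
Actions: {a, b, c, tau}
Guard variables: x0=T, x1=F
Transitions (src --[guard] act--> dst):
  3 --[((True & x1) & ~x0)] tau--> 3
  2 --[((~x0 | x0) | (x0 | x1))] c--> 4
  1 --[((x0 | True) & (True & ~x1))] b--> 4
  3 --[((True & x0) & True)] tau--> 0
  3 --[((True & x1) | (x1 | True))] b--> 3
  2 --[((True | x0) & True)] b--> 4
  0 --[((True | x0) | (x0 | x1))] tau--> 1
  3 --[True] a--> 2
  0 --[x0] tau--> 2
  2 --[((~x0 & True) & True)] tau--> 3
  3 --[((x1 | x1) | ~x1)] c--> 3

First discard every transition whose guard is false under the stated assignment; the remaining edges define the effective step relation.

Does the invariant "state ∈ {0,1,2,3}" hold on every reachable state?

Inv-set: {0,1,2,3}
Reach set: {0,1,2,4}
  0: safe
  1: safe
  2: safe
  4: outside
witness against invariant: tau·b → 4

Answer: INVARIANT VIOLATED at state 4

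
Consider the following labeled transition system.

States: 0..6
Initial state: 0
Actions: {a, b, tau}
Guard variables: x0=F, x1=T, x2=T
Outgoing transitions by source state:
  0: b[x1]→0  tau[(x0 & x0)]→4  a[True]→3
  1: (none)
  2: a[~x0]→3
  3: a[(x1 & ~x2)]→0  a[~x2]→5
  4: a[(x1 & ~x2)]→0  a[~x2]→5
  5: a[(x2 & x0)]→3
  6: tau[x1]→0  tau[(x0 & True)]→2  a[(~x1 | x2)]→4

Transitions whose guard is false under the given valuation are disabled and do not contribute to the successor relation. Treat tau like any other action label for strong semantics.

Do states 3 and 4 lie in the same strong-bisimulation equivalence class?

Bisimulation quotient by refinement:
  π0 = {{0,1,2,3,4,5,6}}
  π1 = {{0},{1,3,4,5},{2},{6}}
4 equivalence class(es) (converged in 2)
[3]={1,3,4,5}  [4]={1,3,4,5}

Answer: BISIMILAR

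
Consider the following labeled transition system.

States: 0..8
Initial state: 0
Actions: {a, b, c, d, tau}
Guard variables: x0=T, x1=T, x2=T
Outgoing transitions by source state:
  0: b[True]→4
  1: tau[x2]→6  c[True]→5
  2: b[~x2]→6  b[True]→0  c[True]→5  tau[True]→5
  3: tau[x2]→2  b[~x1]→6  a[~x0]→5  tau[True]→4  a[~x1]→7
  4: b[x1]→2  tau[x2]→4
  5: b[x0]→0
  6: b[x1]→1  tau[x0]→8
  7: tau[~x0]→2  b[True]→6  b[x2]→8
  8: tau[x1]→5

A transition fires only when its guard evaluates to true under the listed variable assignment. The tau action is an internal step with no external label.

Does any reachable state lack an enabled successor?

Answer: DEADLOCK-FREE

Trace:
Reachable = {0,2,4,5}
  0: b→4  [1 exit(s)]
  2: b→0  c→5  tau→5  [3 exit(s)]
  4: b→2  tau→4  [2 exit(s)]
  5: b→0  [1 exit(s)]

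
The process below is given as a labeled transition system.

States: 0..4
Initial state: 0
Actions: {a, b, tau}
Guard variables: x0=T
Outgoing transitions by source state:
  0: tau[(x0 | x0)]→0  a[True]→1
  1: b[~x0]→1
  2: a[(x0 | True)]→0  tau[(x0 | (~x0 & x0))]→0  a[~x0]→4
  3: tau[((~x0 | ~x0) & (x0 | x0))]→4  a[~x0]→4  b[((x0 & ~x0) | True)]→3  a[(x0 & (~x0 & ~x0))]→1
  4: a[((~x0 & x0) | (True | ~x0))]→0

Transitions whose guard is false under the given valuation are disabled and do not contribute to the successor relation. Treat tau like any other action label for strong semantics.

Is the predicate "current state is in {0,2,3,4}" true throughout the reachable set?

Safe = {0,2,3,4}
Reach set: {0,1}
  0: ✓
  1: outside
reach 1 via a — violates

Answer: INVARIANT VIOLATED at state 1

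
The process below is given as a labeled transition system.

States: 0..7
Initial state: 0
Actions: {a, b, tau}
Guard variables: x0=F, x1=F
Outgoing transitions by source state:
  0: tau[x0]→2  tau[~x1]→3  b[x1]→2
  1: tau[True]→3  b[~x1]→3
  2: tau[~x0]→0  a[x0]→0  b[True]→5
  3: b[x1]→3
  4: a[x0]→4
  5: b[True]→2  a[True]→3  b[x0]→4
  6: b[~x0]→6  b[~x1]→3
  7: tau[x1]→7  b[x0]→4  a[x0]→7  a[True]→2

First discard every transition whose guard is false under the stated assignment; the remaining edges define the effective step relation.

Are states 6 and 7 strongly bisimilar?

Answer: NOT BISIMILAR

Analysis:
Bisimulation quotient by refinement:
  round 0: {{0,1,2,3,4,5,6,7}}
  round 1: {{0},{1,2},{3,4},{5},{6},{7}}
  round 2: {{0},{1},{2},{3,4},{5},{6},{7}}
7 equivalence class(es) (converged in 3)
class of 6: {6}; class of 7: {7}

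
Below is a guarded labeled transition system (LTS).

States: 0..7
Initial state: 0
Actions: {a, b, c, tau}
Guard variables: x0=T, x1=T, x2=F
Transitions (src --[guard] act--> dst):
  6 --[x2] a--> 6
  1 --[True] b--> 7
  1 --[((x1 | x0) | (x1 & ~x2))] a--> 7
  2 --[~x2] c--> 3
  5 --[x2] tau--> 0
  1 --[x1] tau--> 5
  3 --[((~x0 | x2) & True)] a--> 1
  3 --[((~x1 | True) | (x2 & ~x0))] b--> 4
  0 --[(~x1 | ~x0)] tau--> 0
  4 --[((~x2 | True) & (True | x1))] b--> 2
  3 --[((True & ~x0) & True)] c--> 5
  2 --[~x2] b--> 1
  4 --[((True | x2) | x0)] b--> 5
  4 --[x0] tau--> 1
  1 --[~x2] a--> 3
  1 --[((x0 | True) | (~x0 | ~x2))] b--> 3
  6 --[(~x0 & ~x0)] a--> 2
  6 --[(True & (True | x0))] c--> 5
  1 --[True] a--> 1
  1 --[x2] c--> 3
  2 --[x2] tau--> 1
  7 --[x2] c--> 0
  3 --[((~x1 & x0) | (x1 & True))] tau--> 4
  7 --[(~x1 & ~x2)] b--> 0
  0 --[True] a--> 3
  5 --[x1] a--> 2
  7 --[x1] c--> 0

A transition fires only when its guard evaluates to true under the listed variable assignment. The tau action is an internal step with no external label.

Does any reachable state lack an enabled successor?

Answer: DEADLOCK-FREE

Working:
Reach set: {0,1,2,3,4,5,7}
  0: a→3  [deg 1]
  1: a→1  a→3  a→7  b→3  b→7  tau→5  [deg 6]
  2: b→1  c→3  [deg 2]
  3: b→4  tau→4  [deg 2]
  4: b→2  b→5  tau→1  [deg 3]
  5: a→2  [deg 1]
  7: c→0  [deg 1]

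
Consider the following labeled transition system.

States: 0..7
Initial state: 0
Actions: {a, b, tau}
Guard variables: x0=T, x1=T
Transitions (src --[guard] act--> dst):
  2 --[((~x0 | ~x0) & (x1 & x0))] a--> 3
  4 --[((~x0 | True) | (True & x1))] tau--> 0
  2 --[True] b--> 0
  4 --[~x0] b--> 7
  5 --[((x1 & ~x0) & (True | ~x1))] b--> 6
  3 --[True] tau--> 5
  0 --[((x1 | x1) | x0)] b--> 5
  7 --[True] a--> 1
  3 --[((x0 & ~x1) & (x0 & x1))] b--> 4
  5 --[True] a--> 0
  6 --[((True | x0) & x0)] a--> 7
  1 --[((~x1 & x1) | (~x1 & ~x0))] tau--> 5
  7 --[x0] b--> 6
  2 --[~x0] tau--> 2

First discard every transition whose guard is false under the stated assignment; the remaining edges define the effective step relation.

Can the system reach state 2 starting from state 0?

After dropping false guards: 8 live edges.
L0 = {0}
L1 = {5}  cumulative {0,5}
R = {0,5}

Answer: UNREACHABLE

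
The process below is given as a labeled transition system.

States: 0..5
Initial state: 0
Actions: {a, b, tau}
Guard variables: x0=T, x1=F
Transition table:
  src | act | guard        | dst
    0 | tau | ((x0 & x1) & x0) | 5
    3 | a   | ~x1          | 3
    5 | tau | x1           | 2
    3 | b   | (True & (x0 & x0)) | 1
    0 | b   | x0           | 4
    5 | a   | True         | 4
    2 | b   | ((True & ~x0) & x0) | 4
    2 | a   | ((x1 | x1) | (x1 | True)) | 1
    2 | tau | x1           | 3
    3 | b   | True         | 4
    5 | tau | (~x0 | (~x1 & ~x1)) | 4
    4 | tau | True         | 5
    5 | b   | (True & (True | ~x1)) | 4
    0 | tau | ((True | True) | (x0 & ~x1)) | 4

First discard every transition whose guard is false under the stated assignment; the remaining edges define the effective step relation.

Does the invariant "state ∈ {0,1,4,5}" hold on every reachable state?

Answer: INVARIANT HOLDS

Working:
Allowed set {0,1,4,5}
Reach set: {0,4,5}
  0: ok
  4: ok
  5: ok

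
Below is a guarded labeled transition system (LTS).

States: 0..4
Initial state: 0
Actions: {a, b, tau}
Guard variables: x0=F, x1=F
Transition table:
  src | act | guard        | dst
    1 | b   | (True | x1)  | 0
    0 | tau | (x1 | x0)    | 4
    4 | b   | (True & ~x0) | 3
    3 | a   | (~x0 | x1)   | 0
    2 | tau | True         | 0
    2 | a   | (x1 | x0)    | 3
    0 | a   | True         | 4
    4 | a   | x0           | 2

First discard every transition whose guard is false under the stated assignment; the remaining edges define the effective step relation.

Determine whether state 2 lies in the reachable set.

Guard filter leaves 5 enabled edge(s).
depth 0: {0}
depth 1: {4}  now seen {0,4}
depth 2: {3}  now seen {0,3,4}
R = {0,3,4}

Answer: UNREACHABLE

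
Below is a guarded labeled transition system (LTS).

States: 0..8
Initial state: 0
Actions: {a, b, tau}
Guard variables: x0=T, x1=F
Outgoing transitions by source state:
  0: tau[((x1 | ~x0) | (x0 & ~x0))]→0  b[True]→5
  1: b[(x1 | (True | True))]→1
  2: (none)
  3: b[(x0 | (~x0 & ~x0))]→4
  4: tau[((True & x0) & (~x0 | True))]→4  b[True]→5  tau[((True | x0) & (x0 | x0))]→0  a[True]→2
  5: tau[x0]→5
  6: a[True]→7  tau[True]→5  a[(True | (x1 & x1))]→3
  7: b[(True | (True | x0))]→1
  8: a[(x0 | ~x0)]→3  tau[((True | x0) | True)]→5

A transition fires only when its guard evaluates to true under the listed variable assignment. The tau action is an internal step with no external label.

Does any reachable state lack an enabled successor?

R = {0,5}
  0: b→5  [deg 1]
  5: tau→5  [deg 1]

Answer: DEADLOCK-FREE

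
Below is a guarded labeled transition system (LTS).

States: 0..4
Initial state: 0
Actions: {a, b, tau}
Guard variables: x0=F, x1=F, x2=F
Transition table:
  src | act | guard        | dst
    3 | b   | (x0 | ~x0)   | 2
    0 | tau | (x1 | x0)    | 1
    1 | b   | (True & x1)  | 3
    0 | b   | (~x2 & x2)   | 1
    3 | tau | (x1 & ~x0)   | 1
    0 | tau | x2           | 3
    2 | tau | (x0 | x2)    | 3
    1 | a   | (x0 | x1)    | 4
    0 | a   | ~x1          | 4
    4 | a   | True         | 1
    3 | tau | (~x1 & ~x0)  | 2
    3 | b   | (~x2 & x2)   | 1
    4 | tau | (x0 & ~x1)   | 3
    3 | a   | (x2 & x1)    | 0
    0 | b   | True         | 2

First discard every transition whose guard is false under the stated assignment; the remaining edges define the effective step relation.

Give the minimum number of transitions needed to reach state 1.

BFS to 1:
  L0 = {0}
  L1 = {2,4}
  L2 = {1}
depth(1)=2, e.g. a·a

Answer: 2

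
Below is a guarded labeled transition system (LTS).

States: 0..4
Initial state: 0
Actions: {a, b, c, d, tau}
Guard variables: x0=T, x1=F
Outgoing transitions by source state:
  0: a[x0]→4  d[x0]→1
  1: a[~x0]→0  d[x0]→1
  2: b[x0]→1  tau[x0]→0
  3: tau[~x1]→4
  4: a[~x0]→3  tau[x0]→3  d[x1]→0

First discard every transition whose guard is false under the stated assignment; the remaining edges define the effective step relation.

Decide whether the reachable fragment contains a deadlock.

Reachable = {0,1,3,4}
  0: a→4  d→1  [2 out]
  1: d→1  [1 out]
  3: tau→4  [1 out]
  4: tau→3  [1 out]

Answer: DEADLOCK-FREE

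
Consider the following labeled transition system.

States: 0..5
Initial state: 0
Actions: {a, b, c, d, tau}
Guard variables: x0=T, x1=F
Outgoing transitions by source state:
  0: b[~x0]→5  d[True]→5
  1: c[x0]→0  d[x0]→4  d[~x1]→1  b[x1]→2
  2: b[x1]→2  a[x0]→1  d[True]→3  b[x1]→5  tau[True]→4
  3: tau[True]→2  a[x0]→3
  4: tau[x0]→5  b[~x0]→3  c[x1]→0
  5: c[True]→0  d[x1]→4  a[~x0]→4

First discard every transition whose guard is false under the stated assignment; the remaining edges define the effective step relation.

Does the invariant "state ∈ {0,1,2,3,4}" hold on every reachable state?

Allowed set {0,1,2,3,4}
Reachable = {0,5}
  0: safe
  5: outside
witness against invariant: d → 5

Answer: INVARIANT VIOLATED at state 5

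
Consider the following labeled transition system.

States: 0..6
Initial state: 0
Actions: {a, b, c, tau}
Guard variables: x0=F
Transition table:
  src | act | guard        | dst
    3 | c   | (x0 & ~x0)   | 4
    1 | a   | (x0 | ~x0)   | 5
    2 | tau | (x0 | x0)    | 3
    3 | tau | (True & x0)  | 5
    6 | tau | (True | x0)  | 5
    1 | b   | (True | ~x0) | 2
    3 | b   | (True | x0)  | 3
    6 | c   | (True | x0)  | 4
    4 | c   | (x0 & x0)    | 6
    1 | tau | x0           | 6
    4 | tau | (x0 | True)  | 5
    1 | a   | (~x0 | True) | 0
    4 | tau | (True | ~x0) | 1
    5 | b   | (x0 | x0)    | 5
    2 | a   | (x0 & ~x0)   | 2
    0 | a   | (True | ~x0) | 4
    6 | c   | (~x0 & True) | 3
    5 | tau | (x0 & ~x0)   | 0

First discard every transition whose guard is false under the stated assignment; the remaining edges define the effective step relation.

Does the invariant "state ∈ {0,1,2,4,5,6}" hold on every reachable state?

Allowed set {0,1,2,4,5,6}
Reachable = {0,1,2,4,5}
  0: ok
  1: ok
  2: ok
  4: ok
  5: ok

Answer: INVARIANT HOLDS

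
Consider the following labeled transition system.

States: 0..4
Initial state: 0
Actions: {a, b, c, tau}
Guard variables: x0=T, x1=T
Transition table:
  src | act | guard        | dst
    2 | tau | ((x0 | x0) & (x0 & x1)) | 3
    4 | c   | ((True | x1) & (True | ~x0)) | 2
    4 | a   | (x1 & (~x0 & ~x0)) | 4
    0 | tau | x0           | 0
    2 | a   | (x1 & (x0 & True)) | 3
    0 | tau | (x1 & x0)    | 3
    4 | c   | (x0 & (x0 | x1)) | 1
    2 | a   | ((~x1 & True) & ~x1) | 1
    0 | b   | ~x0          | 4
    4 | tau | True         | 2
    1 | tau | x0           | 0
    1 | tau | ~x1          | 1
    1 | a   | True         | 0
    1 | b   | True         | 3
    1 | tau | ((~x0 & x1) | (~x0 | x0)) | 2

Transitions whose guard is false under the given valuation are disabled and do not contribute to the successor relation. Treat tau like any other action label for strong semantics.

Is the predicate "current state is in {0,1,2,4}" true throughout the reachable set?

Inv-set: {0,1,2,4}
Reachable = {0,3}
  0: ✓
  3: outside
witness against invariant: tau → 3

Answer: INVARIANT VIOLATED at state 3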